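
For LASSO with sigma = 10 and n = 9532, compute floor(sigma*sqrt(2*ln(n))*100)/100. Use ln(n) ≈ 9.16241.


ln(9532) ≈ 9.16241.
2*ln(n) ≈ 18.32482.
sqrt(2*ln(n)) ≈ sqrt(18.32482) ≈ 4.28075.
lambda ≈ 10*4.28075 = 42.8075.
floor(lambda*100)/100 = 42.80.

42.80


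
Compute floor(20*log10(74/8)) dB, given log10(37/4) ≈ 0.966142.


||x||/||e|| = 74/8 = 37/4.
log10(37/4) ≈ 0.966142.
20*log10(||x||/||e||) ≈ 20*0.966142 = 19.32284.
floor(19.32284) = 19.

19


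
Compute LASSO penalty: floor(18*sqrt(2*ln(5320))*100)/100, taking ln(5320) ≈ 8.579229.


ln(5320) ≈ 8.579229.
2*ln(n) ≈ 17.158458.
sqrt(2*ln(n)) ≈ sqrt(17.158458) ≈ 4.142277.
lambda ≈ 18*4.142277 = 74.560986.
floor(lambda*100)/100 = 74.56.

74.56


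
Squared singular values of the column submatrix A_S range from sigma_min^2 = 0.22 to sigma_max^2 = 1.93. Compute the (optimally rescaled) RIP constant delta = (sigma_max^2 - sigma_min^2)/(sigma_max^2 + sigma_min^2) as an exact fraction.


lambda_max - lambda_min = 1.93 - 0.22 = 1.71.
lambda_max + lambda_min = 1.93 + 0.22 = 2.15.
delta = 1.71/2.15 = 171/215.

171/215


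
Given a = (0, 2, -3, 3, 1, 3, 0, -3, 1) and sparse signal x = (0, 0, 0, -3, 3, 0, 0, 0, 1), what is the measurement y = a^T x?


Non-zero terms: ['3*-3', '1*3', '1*1']
Products: [-9, 3, 1]
y = sum = -5.

-5


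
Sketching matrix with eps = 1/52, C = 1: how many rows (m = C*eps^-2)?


1/eps = 52.
(1/eps)^2 = 2704.
m = 1*2704 = 2704.

2704


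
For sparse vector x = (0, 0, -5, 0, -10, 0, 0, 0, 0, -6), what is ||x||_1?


Non-zero entries: [(2, -5), (4, -10), (9, -6)]
Absolute values: [5, 10, 6]
||x||_1 = sum = 21.

21


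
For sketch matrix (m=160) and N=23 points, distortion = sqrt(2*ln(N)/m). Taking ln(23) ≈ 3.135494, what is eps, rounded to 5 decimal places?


ln(23) ≈ 3.135494.
2*ln(N)/m ≈ 2*3.135494/160 ≈ 0.03919367.
eps = sqrt(0.03919367) ≈ 0.1979739 ≈ 0.19797.

0.19797


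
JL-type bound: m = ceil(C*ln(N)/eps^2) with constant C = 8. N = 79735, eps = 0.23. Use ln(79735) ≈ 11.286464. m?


ln(79735) ≈ 11.286464.
eps^2 = 0.23^2 = 0.0529.
C*ln(N)/eps^2 ≈ 8*11.286464/0.0529 ≈ 1706.8377.
m = ceil(1706.8377) = 1707.

1707


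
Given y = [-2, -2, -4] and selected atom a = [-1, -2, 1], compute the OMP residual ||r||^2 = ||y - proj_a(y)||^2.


a^T a = 6.
a^T y = 2.
coeff = 2/6 = 1/3.
||r||^2 = 70/3.

70/3


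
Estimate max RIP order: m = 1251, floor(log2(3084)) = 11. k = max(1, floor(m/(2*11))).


floor(log2(3084)) = 11.
2*11 = 22.
m/(2*floor(log2(n))) = 1251/22 ≈ 56.8636.
floor = 56.
k = max(1, 56) = 56.

56


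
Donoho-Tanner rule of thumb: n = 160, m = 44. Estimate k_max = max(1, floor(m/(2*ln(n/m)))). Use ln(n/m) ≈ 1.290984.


n/m = 160/44 = 40/11.
ln(n/m) ≈ 1.290984.
2*ln(n/m) ≈ 2.581968.
m/(2*ln(n/m)) ≈ 44/2.581968 ≈ 17.0413.
floor = 17.
k_max = max(1, 17) = 17.

17


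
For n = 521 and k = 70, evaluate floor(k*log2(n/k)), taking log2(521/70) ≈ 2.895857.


log2(n/k) = log2(521/70) ≈ 2.895857.
k*log2(n/k) ≈ 70*2.895857 = 202.70999.
floor(202.70999) = 202.

202


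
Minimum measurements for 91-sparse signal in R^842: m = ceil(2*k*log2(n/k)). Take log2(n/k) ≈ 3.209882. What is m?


log2(n/k) = log2(842/91) ≈ 3.209882.
2*k*log2(n/k) ≈ 2*91*3.209882 = 584.198524.
m = ceil(584.198524) = 585.

585


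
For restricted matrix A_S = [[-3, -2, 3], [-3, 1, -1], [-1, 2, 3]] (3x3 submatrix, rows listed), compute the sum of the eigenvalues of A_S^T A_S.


Sum of eigenvalues of A_S^T A_S = trace(A_S^T A_S) = sum of squared column norms of A_S.
A_S^T A_S diagonal: [19, 9, 19].
trace = 19 + 9 + 19 = 47.

47


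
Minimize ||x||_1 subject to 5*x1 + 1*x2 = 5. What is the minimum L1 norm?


Axis intercepts:
  x1 = 1, x2 = 0: L1 = 1
  x1 = 0, x2 = 5: L1 = 5
x* = (1, 0)
||x*||_1 = 1.

1


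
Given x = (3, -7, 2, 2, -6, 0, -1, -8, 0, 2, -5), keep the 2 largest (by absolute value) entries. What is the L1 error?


Sorted |x_i| descending: [8, 7, 6, 5, 3, 2, 2, 2, 1, 0, 0]
Keep top 2: [8, 7]
Tail entries: [6, 5, 3, 2, 2, 2, 1, 0, 0]
L1 error = sum of tail = 21.

21


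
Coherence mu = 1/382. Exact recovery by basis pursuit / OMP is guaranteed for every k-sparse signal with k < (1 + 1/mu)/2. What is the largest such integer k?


1/mu = 382.
1 + 1/mu = 383.
(1 + 1/mu)/2 = 191.5 is not an integer, so k_max = floor(191.5) = 191.

191


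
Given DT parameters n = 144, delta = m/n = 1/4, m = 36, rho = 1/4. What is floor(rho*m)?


m = 1/4*144 = 36.
rho = 1/4.
rho*m = 1/4*36 = 9.
k = floor(9) = 9.

9


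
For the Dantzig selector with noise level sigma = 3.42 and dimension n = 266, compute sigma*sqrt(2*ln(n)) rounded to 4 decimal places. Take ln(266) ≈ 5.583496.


ln(266) ≈ 5.583496.
2*ln(n) ≈ 11.166992.
sqrt(2*ln(n)) ≈ sqrt(11.166992) ≈ 3.341705.
threshold ≈ 3.42*3.341705 = 11.4286311 ≈ 11.4286.

11.4286


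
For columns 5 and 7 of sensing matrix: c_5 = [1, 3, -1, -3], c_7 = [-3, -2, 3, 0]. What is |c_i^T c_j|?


Inner product: 1*-3 + 3*-2 + -1*3 + -3*0
Products: [-3, -6, -3, 0]
Sum = -12.
|dot| = 12.

12


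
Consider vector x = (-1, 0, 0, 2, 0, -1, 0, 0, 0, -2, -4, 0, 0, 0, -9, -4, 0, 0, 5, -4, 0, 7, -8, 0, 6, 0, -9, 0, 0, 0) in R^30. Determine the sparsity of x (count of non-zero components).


Non-zero positions: [0, 3, 5, 9, 10, 14, 15, 18, 19, 21, 22, 24, 26].
Sparsity = 13.

13


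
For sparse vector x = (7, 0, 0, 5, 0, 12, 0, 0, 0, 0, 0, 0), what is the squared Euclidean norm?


Non-zero entries: [(0, 7), (3, 5), (5, 12)]
Squares: [49, 25, 144]
||x||_2^2 = sum = 218.

218


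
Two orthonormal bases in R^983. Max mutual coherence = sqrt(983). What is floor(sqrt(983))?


31^2 = 961 <= 983 < 1024 = 32^2, so 31 <= sqrt(983) < 32.
floor(sqrt(983)) = 31.

31


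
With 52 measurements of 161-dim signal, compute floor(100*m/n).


100*m/n = 100*52/161 ≈ 32.2981.
floor = 32.

32


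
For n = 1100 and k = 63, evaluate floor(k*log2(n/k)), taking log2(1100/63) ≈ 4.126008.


log2(n/k) = log2(1100/63) ≈ 4.126008.
k*log2(n/k) ≈ 63*4.126008 = 259.938504.
floor(259.938504) = 259.

259


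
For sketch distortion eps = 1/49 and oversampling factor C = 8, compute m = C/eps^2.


1/eps = 49.
(1/eps)^2 = 2401.
m = 8*2401 = 19208.

19208


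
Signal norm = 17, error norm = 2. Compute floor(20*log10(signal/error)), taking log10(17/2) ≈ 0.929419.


||x||/||e|| = 17/2.
log10(17/2) ≈ 0.929419.
20*log10(||x||/||e||) ≈ 20*0.929419 = 18.58838.
floor(18.58838) = 18.

18


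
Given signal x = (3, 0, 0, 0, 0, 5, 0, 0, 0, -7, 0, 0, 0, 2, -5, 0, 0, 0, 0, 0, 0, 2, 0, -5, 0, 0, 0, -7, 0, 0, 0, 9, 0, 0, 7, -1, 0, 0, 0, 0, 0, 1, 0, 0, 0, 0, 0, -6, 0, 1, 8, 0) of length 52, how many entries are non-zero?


Non-zero positions: [0, 5, 9, 13, 14, 21, 23, 27, 31, 34, 35, 41, 47, 49, 50].
Sparsity = 15.

15


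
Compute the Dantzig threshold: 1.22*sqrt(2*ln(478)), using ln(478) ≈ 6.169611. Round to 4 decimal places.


ln(478) ≈ 6.169611.
2*ln(n) ≈ 12.339222.
sqrt(2*ln(n)) ≈ sqrt(12.339222) ≈ 3.512723.
threshold ≈ 1.22*3.512723 = 4.28552206 ≈ 4.2855.

4.2855


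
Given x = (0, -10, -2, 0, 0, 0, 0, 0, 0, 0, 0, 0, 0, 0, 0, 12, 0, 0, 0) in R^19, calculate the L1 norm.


Non-zero entries: [(1, -10), (2, -2), (15, 12)]
Absolute values: [10, 2, 12]
||x||_1 = sum = 24.

24


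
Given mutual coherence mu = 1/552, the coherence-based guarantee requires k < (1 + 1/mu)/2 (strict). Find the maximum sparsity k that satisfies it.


1/mu = 552.
1 + 1/mu = 553.
(1 + 1/mu)/2 = 276.5 is not an integer, so k_max = floor(276.5) = 276.

276


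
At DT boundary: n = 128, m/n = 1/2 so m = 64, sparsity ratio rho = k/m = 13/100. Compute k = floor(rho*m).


m = 1/2*128 = 64.
rho = 13/100.
rho*m = 13/100*64 = 8.32.
k = floor(8.32) = 8.

8


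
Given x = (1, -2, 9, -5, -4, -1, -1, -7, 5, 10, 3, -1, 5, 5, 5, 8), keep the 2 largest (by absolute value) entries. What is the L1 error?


Sorted |x_i| descending: [10, 9, 8, 7, 5, 5, 5, 5, 5, 4, 3, 2, 1, 1, 1, 1]
Keep top 2: [10, 9]
Tail entries: [8, 7, 5, 5, 5, 5, 5, 4, 3, 2, 1, 1, 1, 1]
L1 error = sum of tail = 53.

53


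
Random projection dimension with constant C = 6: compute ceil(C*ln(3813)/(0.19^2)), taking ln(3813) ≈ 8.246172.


ln(3813) ≈ 8.246172.
eps^2 = 0.19^2 = 0.0361.
C*ln(N)/eps^2 ≈ 6*8.246172/0.0361 ≈ 1370.5549.
m = ceil(1370.5549) = 1371.

1371


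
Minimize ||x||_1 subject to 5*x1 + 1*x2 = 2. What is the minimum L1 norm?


Axis intercepts:
  x1 = 2/5, x2 = 0: L1 = 2/5
  x1 = 0, x2 = 2: L1 = 2
x* = (2/5, 0)
||x*||_1 = 2/5.

2/5


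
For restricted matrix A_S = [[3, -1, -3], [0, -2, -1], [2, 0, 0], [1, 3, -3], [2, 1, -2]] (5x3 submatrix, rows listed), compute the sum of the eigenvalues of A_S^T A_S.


Sum of eigenvalues of A_S^T A_S = trace(A_S^T A_S) = sum of squared column norms of A_S.
A_S^T A_S diagonal: [18, 15, 23].
trace = 18 + 15 + 23 = 56.

56


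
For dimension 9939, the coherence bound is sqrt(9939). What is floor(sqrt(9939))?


99^2 = 9801 <= 9939 < 10000 = 100^2, so 99 <= sqrt(9939) < 100.
floor(sqrt(9939)) = 99.

99


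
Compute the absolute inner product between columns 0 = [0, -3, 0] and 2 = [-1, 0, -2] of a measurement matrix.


Inner product: 0*-1 + -3*0 + 0*-2
Products: [0, 0, 0]
Sum = 0.
|dot| = 0.

0


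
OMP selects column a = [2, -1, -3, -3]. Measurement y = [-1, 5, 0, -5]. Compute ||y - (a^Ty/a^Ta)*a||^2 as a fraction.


a^T a = 23.
a^T y = 8.
coeff = 8/23 = 8/23.
||r||^2 = 1109/23.

1109/23


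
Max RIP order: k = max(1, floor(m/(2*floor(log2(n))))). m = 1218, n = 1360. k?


floor(log2(1360)) = 10.
2*10 = 20.
m/(2*floor(log2(n))) = 1218/20 ≈ 60.9.
floor = 60.
k = max(1, 60) = 60.

60


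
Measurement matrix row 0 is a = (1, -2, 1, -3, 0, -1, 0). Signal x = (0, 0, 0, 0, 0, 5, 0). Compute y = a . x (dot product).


Non-zero terms: ['-1*5']
Products: [-5]
y = sum = -5.

-5


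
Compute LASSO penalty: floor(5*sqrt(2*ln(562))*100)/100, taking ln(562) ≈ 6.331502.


ln(562) ≈ 6.331502.
2*ln(n) ≈ 12.663004.
sqrt(2*ln(n)) ≈ sqrt(12.663004) ≈ 3.558511.
lambda ≈ 5*3.558511 = 17.792555.
floor(lambda*100)/100 = 17.79.

17.79


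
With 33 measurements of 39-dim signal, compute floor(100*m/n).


100*m/n = 100*33/39 ≈ 84.6154.
floor = 84.

84


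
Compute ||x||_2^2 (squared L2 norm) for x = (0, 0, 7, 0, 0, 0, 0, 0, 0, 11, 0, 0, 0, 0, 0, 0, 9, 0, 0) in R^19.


Non-zero entries: [(2, 7), (9, 11), (16, 9)]
Squares: [49, 121, 81]
||x||_2^2 = sum = 251.

251


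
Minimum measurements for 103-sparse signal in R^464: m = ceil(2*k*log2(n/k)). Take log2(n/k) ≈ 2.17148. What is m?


log2(n/k) = log2(464/103) ≈ 2.17148.
2*k*log2(n/k) ≈ 2*103*2.17148 = 447.32488.
m = ceil(447.32488) = 448.

448


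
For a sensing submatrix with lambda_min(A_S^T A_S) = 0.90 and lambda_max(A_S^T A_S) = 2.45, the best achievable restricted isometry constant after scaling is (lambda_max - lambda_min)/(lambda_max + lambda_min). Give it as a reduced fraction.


lambda_max - lambda_min = 2.45 - 0.90 = 1.55.
lambda_max + lambda_min = 2.45 + 0.90 = 3.35.
delta = 1.55/3.35 = 155/335 = 31/67.

31/67


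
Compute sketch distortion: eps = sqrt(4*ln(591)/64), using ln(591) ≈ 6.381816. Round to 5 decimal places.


ln(591) ≈ 6.381816.
4*ln(N)/m ≈ 4*6.381816/64 ≈ 0.3988635.
eps = sqrt(0.3988635) ≈ 0.6315564 ≈ 0.63156.

0.63156


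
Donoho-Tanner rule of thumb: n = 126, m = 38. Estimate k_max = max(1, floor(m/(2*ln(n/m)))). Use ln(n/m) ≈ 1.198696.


n/m = 126/38 = 63/19.
ln(n/m) ≈ 1.198696.
2*ln(n/m) ≈ 2.397392.
m/(2*ln(n/m)) ≈ 38/2.397392 ≈ 15.8506.
floor = 15.
k_max = max(1, 15) = 15.

15


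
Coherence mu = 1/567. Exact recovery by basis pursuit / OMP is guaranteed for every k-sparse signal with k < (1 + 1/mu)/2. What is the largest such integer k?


1/mu = 567.
1 + 1/mu = 568.
(1 + 1/mu)/2 = 284 is an integer and the inequality is strict, so k_max = 284 - 1 = 283.

283


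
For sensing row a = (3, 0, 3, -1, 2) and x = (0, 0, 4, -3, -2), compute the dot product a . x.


Non-zero terms: ['3*4', '-1*-3', '2*-2']
Products: [12, 3, -4]
y = sum = 11.

11


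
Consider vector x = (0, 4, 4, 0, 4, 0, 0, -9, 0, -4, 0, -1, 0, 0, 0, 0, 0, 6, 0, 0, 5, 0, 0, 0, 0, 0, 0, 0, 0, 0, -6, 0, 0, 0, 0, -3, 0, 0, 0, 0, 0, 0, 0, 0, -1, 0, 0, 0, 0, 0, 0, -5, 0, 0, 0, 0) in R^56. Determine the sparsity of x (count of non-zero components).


Non-zero positions: [1, 2, 4, 7, 9, 11, 17, 20, 30, 35, 44, 51].
Sparsity = 12.

12


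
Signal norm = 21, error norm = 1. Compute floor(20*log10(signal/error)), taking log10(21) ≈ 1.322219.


||x||/||e|| = 21/1 = 21.
log10(21) ≈ 1.322219.
20*log10(||x||/||e||) ≈ 20*1.322219 = 26.44438.
floor(26.44438) = 26.

26


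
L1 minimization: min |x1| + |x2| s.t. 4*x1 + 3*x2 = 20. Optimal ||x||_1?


Axis intercepts:
  x1 = 5, x2 = 0: L1 = 5
  x1 = 0, x2 = 20/3: L1 = 20/3
x* = (5, 0)
||x*||_1 = 5.

5


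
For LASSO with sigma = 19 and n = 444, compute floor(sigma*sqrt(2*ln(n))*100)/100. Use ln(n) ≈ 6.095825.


ln(444) ≈ 6.095825.
2*ln(n) ≈ 12.19165.
sqrt(2*ln(n)) ≈ sqrt(12.19165) ≈ 3.491654.
lambda ≈ 19*3.491654 = 66.341426.
floor(lambda*100)/100 = 66.34.

66.34


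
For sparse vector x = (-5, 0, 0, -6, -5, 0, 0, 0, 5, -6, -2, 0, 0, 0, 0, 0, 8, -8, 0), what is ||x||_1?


Non-zero entries: [(0, -5), (3, -6), (4, -5), (8, 5), (9, -6), (10, -2), (16, 8), (17, -8)]
Absolute values: [5, 6, 5, 5, 6, 2, 8, 8]
||x||_1 = sum = 45.

45


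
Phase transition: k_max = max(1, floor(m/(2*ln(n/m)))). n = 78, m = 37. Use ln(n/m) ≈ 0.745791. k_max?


n/m = 78/37.
ln(n/m) ≈ 0.745791.
2*ln(n/m) ≈ 1.491582.
m/(2*ln(n/m)) ≈ 37/1.491582 ≈ 24.8059.
floor = 24.
k_max = max(1, 24) = 24.

24


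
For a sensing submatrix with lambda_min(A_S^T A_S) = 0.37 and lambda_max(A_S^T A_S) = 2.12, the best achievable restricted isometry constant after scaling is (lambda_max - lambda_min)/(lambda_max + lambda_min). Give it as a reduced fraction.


lambda_max - lambda_min = 2.12 - 0.37 = 1.75.
lambda_max + lambda_min = 2.12 + 0.37 = 2.49.
delta = 1.75/2.49 = 175/249.

175/249


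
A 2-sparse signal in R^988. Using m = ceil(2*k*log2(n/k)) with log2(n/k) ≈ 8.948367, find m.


log2(n/k) = log2(988/2) ≈ 8.948367.
2*k*log2(n/k) ≈ 2*2*8.948367 = 35.793468.
m = ceil(35.793468) = 36.

36


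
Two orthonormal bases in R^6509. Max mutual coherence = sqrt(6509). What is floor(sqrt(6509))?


80^2 = 6400 <= 6509 < 6561 = 81^2, so 80 <= sqrt(6509) < 81.
floor(sqrt(6509)) = 80.

80


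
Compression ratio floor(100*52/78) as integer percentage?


100*m/n = 100*52/78 ≈ 66.6667.
floor = 66.

66


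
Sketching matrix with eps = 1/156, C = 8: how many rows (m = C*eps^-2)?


1/eps = 156.
(1/eps)^2 = 24336.
m = 8*24336 = 194688.

194688


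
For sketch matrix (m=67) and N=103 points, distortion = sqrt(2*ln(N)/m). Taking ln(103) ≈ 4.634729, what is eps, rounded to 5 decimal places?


ln(103) ≈ 4.634729.
2*ln(N)/m ≈ 2*4.634729/67 ≈ 0.13835012.
eps = sqrt(0.13835012) ≈ 0.3719545 ≈ 0.37195.

0.37195


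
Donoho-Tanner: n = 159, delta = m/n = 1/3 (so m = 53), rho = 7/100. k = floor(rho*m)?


m = 1/3*159 = 53.
rho = 7/100.
rho*m = 7/100*53 = 3.71.
k = floor(3.71) = 3.

3


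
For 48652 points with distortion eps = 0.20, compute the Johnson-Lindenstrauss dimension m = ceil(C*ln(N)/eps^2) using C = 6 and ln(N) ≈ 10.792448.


ln(48652) ≈ 10.792448.
eps^2 = 0.20^2 = 0.04.
C*ln(N)/eps^2 ≈ 6*10.792448/0.04 ≈ 1618.8672.
m = ceil(1618.8672) = 1619.

1619


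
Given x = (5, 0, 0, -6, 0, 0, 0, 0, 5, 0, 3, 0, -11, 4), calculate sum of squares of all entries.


Non-zero entries: [(0, 5), (3, -6), (8, 5), (10, 3), (12, -11), (13, 4)]
Squares: [25, 36, 25, 9, 121, 16]
||x||_2^2 = sum = 232.

232


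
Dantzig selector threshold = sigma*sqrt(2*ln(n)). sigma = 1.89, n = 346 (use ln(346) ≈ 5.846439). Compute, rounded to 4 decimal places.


ln(346) ≈ 5.846439.
2*ln(n) ≈ 11.692878.
sqrt(2*ln(n)) ≈ sqrt(11.692878) ≈ 3.419485.
threshold ≈ 1.89*3.419485 = 6.46282665 ≈ 6.4628.

6.4628


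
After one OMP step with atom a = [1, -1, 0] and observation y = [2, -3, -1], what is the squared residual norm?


a^T a = 2.
a^T y = 5.
coeff = 5/2 = 5/2.
||r||^2 = 3/2.

3/2


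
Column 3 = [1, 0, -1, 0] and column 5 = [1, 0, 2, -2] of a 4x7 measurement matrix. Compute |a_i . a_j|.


Inner product: 1*1 + 0*0 + -1*2 + 0*-2
Products: [1, 0, -2, 0]
Sum = -1.
|dot| = 1.

1


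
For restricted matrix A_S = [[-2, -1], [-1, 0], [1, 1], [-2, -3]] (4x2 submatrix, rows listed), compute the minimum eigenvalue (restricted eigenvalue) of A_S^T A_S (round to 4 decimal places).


A_S^T A_S = [[10, 9], [9, 11]].
trace = 21.
det = 29.
disc = trace^2 - 4*det = 441 - 4*29 = 325.
sqrt(325) ≈ 18.027756.
lam_min = (21 - sqrt(325))/2 ≈ (21 - 18.027756)/2 = 1.486122 ≈ 1.4861.

1.4861


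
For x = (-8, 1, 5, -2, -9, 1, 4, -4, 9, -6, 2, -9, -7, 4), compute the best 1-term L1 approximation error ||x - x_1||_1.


Sorted |x_i| descending: [9, 9, 9, 8, 7, 6, 5, 4, 4, 4, 2, 2, 1, 1]
Keep top 1: [9]
Tail entries: [9, 9, 8, 7, 6, 5, 4, 4, 4, 2, 2, 1, 1]
L1 error = sum of tail = 62.

62


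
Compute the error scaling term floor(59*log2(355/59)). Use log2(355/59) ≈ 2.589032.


log2(n/k) = log2(355/59) ≈ 2.589032.
k*log2(n/k) ≈ 59*2.589032 = 152.752888.
floor(152.752888) = 152.

152


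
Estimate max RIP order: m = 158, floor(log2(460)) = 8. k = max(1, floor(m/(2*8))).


floor(log2(460)) = 8.
2*8 = 16.
m/(2*floor(log2(n))) = 158/16 ≈ 9.875.
floor = 9.
k = max(1, 9) = 9.

9


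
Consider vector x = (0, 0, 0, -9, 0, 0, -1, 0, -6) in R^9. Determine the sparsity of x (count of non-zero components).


Non-zero positions: [3, 6, 8].
Sparsity = 3.

3


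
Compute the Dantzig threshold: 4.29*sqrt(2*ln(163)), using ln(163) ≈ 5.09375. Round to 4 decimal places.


ln(163) ≈ 5.09375.
2*ln(n) ≈ 10.1875.
sqrt(2*ln(n)) ≈ sqrt(10.1875) ≈ 3.191786.
threshold ≈ 4.29*3.191786 = 13.69276194 ≈ 13.6928.

13.6928


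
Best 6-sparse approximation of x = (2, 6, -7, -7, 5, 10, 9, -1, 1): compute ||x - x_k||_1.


Sorted |x_i| descending: [10, 9, 7, 7, 6, 5, 2, 1, 1]
Keep top 6: [10, 9, 7, 7, 6, 5]
Tail entries: [2, 1, 1]
L1 error = sum of tail = 4.

4


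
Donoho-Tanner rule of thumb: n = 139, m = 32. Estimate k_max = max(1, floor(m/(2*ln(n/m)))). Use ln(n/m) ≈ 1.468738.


n/m = 139/32.
ln(n/m) ≈ 1.468738.
2*ln(n/m) ≈ 2.937476.
m/(2*ln(n/m)) ≈ 32/2.937476 ≈ 10.8937.
floor = 10.
k_max = max(1, 10) = 10.

10


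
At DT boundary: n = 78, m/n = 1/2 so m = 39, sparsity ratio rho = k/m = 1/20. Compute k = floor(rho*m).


m = 1/2*78 = 39.
rho = 1/20.
rho*m = 1/20*39 = 1.95.
k = floor(1.95) = 1.

1


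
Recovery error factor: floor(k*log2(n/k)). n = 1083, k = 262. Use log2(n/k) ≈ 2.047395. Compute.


log2(n/k) = log2(1083/262) ≈ 2.047395.
k*log2(n/k) ≈ 262*2.047395 = 536.41749.
floor(536.41749) = 536.

536


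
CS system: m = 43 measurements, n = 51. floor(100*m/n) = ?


100*m/n = 100*43/51 ≈ 84.3137.
floor = 84.

84


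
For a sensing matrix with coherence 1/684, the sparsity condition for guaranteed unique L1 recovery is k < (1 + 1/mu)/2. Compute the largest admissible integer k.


1/mu = 684.
1 + 1/mu = 685.
(1 + 1/mu)/2 = 342.5 is not an integer, so k_max = floor(342.5) = 342.

342


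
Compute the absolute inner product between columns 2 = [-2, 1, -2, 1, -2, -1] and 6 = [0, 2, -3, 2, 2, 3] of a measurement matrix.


Inner product: -2*0 + 1*2 + -2*-3 + 1*2 + -2*2 + -1*3
Products: [0, 2, 6, 2, -4, -3]
Sum = 3.
|dot| = 3.

3


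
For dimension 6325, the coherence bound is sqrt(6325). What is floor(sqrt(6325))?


79^2 = 6241 <= 6325 < 6400 = 80^2, so 79 <= sqrt(6325) < 80.
floor(sqrt(6325)) = 79.

79


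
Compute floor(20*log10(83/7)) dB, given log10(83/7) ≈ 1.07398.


||x||/||e|| = 83/7.
log10(83/7) ≈ 1.07398.
20*log10(||x||/||e||) ≈ 20*1.07398 = 21.4796.
floor(21.4796) = 21.

21


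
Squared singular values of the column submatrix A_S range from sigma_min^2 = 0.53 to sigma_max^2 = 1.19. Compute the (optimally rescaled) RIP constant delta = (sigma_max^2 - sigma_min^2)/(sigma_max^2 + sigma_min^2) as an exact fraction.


lambda_max - lambda_min = 1.19 - 0.53 = 0.66.
lambda_max + lambda_min = 1.19 + 0.53 = 1.72.
delta = 0.66/1.72 = 66/172 = 33/86.

33/86


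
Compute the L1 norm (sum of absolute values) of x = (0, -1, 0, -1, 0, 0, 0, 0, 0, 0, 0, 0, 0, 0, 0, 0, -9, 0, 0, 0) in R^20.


Non-zero entries: [(1, -1), (3, -1), (16, -9)]
Absolute values: [1, 1, 9]
||x||_1 = sum = 11.

11


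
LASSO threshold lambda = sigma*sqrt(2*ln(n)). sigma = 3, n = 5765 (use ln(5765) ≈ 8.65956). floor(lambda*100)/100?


ln(5765) ≈ 8.65956.
2*ln(n) ≈ 17.31912.
sqrt(2*ln(n)) ≈ sqrt(17.31912) ≈ 4.161625.
lambda ≈ 3*4.161625 = 12.484875.
floor(lambda*100)/100 = 12.48.

12.48


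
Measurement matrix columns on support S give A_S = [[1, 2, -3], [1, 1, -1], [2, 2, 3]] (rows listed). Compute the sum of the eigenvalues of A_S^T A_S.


Sum of eigenvalues of A_S^T A_S = trace(A_S^T A_S) = sum of squared column norms of A_S.
A_S^T A_S diagonal: [6, 9, 19].
trace = 6 + 9 + 19 = 34.

34


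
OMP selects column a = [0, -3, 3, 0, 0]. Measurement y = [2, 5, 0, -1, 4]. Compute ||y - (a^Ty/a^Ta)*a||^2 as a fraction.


a^T a = 18.
a^T y = -15.
coeff = -15/18 = -5/6.
||r||^2 = 67/2.

67/2


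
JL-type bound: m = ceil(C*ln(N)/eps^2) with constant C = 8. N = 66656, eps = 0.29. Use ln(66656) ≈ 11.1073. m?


ln(66656) ≈ 11.1073.
eps^2 = 0.29^2 = 0.0841.
C*ln(N)/eps^2 ≈ 8*11.1073/0.0841 ≈ 1056.5803.
m = ceil(1056.5803) = 1057.

1057


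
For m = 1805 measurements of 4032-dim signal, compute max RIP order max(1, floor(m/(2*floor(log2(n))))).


floor(log2(4032)) = 11.
2*11 = 22.
m/(2*floor(log2(n))) = 1805/22 ≈ 82.0455.
floor = 82.
k = max(1, 82) = 82.

82


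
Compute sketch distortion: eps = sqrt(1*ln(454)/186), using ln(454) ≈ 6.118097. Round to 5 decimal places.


ln(454) ≈ 6.118097.
1*ln(N)/m ≈ 1*6.118097/186 ≈ 0.03289299.
eps = sqrt(0.03289299) ≈ 0.1813642 ≈ 0.18136.

0.18136


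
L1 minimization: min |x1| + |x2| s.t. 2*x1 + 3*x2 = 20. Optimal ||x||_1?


Axis intercepts:
  x1 = 10, x2 = 0: L1 = 10
  x1 = 0, x2 = 20/3: L1 = 20/3
x* = (0, 20/3)
||x*||_1 = 20/3.

20/3


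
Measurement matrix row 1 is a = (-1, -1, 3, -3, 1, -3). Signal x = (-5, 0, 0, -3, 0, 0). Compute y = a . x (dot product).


Non-zero terms: ['-1*-5', '-3*-3']
Products: [5, 9]
y = sum = 14.

14


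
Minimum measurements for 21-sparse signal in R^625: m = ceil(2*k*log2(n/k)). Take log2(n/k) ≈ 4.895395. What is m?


log2(n/k) = log2(625/21) ≈ 4.895395.
2*k*log2(n/k) ≈ 2*21*4.895395 = 205.60659.
m = ceil(205.60659) = 206.

206


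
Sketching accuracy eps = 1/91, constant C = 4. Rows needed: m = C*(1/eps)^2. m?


1/eps = 91.
(1/eps)^2 = 8281.
m = 4*8281 = 33124.

33124


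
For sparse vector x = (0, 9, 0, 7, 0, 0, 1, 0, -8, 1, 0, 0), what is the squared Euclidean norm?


Non-zero entries: [(1, 9), (3, 7), (6, 1), (8, -8), (9, 1)]
Squares: [81, 49, 1, 64, 1]
||x||_2^2 = sum = 196.

196


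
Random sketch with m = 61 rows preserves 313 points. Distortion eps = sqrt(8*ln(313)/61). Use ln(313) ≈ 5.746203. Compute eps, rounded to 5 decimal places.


ln(313) ≈ 5.746203.
8*ln(N)/m ≈ 8*5.746203/61 ≈ 0.75360039.
eps = sqrt(0.75360039) ≈ 0.8681016 ≈ 0.86810.

0.86810


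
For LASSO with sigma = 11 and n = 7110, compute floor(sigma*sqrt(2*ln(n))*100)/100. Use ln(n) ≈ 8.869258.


ln(7110) ≈ 8.869258.
2*ln(n) ≈ 17.738516.
sqrt(2*ln(n)) ≈ sqrt(17.738516) ≈ 4.211712.
lambda ≈ 11*4.211712 = 46.328832.
floor(lambda*100)/100 = 46.32.

46.32


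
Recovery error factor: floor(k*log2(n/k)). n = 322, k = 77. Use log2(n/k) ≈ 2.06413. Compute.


log2(n/k) = log2(322/77) ≈ 2.06413.
k*log2(n/k) ≈ 77*2.06413 = 158.93801.
floor(158.93801) = 158.

158


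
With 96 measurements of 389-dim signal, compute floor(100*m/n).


100*m/n = 100*96/389 ≈ 24.6787.
floor = 24.

24


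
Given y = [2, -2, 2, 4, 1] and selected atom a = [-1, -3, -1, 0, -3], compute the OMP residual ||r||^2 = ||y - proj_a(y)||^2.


a^T a = 20.
a^T y = -1.
coeff = -1/20 = -1/20.
||r||^2 = 579/20.

579/20


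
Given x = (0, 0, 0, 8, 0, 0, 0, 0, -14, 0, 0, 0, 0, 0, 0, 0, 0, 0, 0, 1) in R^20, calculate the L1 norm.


Non-zero entries: [(3, 8), (8, -14), (19, 1)]
Absolute values: [8, 14, 1]
||x||_1 = sum = 23.

23


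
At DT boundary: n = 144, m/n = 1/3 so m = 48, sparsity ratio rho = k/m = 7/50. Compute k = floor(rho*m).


m = 1/3*144 = 48.
rho = 7/50.
rho*m = 7/50*48 = 6.72.
k = floor(6.72) = 6.

6


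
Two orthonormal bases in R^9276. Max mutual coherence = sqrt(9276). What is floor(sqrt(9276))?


96^2 = 9216 <= 9276 < 9409 = 97^2, so 96 <= sqrt(9276) < 97.
floor(sqrt(9276)) = 96.

96


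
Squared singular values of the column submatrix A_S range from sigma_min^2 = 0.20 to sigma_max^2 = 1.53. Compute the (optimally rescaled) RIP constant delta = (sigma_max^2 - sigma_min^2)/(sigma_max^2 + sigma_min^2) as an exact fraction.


lambda_max - lambda_min = 1.53 - 0.20 = 1.33.
lambda_max + lambda_min = 1.53 + 0.20 = 1.73.
delta = 1.33/1.73 = 133/173.

133/173


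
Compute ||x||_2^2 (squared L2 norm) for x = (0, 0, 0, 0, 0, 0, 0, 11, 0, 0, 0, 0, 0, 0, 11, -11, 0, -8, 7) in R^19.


Non-zero entries: [(7, 11), (14, 11), (15, -11), (17, -8), (18, 7)]
Squares: [121, 121, 121, 64, 49]
||x||_2^2 = sum = 476.

476


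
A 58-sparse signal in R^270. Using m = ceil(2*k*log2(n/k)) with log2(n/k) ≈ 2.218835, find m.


log2(n/k) = log2(270/58) ≈ 2.218835.
2*k*log2(n/k) ≈ 2*58*2.218835 = 257.38486.
m = ceil(257.38486) = 258.

258


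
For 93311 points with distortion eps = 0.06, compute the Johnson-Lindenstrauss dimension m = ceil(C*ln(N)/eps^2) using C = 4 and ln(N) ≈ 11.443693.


ln(93311) ≈ 11.443693.
eps^2 = 0.06^2 = 0.0036.
C*ln(N)/eps^2 ≈ 4*11.443693/0.0036 ≈ 12715.2144.
m = ceil(12715.2144) = 12716.

12716


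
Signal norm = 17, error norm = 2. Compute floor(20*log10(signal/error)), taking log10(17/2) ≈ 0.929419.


||x||/||e|| = 17/2.
log10(17/2) ≈ 0.929419.
20*log10(||x||/||e||) ≈ 20*0.929419 = 18.58838.
floor(18.58838) = 18.

18


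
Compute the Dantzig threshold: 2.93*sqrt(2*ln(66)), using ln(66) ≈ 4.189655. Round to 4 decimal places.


ln(66) ≈ 4.189655.
2*ln(n) ≈ 8.37931.
sqrt(2*ln(n)) ≈ sqrt(8.37931) ≈ 2.894704.
threshold ≈ 2.93*2.894704 = 8.48148272 ≈ 8.4815.

8.4815


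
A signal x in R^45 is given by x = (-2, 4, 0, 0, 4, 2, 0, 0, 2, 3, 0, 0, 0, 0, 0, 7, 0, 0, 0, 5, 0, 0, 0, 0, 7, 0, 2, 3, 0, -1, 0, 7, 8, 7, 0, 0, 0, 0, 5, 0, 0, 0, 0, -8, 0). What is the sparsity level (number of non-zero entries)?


Non-zero positions: [0, 1, 4, 5, 8, 9, 15, 19, 24, 26, 27, 29, 31, 32, 33, 38, 43].
Sparsity = 17.

17


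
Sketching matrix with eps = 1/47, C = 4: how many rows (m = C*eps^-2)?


1/eps = 47.
(1/eps)^2 = 2209.
m = 4*2209 = 8836.

8836


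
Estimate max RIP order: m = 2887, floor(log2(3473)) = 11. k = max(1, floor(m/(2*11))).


floor(log2(3473)) = 11.
2*11 = 22.
m/(2*floor(log2(n))) = 2887/22 ≈ 131.2273.
floor = 131.
k = max(1, 131) = 131.

131


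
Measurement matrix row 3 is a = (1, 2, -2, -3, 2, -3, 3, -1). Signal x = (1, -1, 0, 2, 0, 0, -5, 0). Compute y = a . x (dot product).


Non-zero terms: ['1*1', '2*-1', '-3*2', '3*-5']
Products: [1, -2, -6, -15]
y = sum = -22.

-22


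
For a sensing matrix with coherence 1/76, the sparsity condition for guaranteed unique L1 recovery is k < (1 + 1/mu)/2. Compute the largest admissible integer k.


1/mu = 76.
1 + 1/mu = 77.
(1 + 1/mu)/2 = 38.5 is not an integer, so k_max = floor(38.5) = 38.

38


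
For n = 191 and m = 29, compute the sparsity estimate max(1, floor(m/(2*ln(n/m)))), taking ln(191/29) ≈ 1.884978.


n/m = 191/29.
ln(n/m) ≈ 1.884978.
2*ln(n/m) ≈ 3.769956.
m/(2*ln(n/m)) ≈ 29/3.769956 ≈ 7.6924.
floor = 7.
k_max = max(1, 7) = 7.

7


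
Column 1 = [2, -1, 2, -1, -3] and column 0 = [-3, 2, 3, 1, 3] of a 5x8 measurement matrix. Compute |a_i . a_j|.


Inner product: 2*-3 + -1*2 + 2*3 + -1*1 + -3*3
Products: [-6, -2, 6, -1, -9]
Sum = -12.
|dot| = 12.

12


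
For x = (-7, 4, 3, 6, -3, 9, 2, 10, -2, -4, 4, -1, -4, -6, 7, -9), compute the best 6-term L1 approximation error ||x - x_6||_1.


Sorted |x_i| descending: [10, 9, 9, 7, 7, 6, 6, 4, 4, 4, 4, 3, 3, 2, 2, 1]
Keep top 6: [10, 9, 9, 7, 7, 6]
Tail entries: [6, 4, 4, 4, 4, 3, 3, 2, 2, 1]
L1 error = sum of tail = 33.

33


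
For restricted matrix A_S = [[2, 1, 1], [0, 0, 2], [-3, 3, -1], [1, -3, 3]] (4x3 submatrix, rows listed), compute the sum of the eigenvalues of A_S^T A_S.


Sum of eigenvalues of A_S^T A_S = trace(A_S^T A_S) = sum of squared column norms of A_S.
A_S^T A_S diagonal: [14, 19, 15].
trace = 14 + 19 + 15 = 48.

48


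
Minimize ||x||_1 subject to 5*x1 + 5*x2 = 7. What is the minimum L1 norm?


Axis intercepts:
  x1 = 7/5, x2 = 0: L1 = 7/5
  x1 = 0, x2 = 7/5: L1 = 7/5
x* = (7/5, 0)
||x*||_1 = 7/5.

7/5


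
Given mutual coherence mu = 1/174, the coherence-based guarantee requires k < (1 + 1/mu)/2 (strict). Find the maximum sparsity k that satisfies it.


1/mu = 174.
1 + 1/mu = 175.
(1 + 1/mu)/2 = 87.5 is not an integer, so k_max = floor(87.5) = 87.

87


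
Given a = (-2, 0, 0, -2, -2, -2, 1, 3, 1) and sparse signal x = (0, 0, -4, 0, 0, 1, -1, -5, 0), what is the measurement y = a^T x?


Non-zero terms: ['0*-4', '-2*1', '1*-1', '3*-5']
Products: [0, -2, -1, -15]
y = sum = -18.

-18


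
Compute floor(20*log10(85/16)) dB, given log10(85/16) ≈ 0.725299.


||x||/||e|| = 85/16.
log10(85/16) ≈ 0.725299.
20*log10(||x||/||e||) ≈ 20*0.725299 = 14.50598.
floor(14.50598) = 14.

14


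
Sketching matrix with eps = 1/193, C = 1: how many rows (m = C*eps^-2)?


1/eps = 193.
(1/eps)^2 = 37249.
m = 1*37249 = 37249.

37249


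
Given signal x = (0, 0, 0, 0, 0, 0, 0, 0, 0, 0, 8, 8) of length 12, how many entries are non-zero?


Non-zero positions: [10, 11].
Sparsity = 2.

2


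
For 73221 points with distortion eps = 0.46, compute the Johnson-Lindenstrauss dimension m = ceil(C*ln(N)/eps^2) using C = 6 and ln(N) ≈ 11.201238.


ln(73221) ≈ 11.201238.
eps^2 = 0.46^2 = 0.2116.
C*ln(N)/eps^2 ≈ 6*11.201238/0.2116 ≈ 317.6154.
m = ceil(317.6154) = 318.

318


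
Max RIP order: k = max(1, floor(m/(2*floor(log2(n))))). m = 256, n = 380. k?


floor(log2(380)) = 8.
2*8 = 16.
m/(2*floor(log2(n))) = 256/16 ≈ 16.0.
floor = 16.
k = max(1, 16) = 16.

16


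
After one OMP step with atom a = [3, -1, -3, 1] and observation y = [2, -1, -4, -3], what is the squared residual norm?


a^T a = 20.
a^T y = 16.
coeff = 16/20 = 4/5.
||r||^2 = 86/5.

86/5


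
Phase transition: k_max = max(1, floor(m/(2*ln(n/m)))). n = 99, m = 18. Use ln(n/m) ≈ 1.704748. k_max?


n/m = 99/18 = 11/2.
ln(n/m) ≈ 1.704748.
2*ln(n/m) ≈ 3.409496.
m/(2*ln(n/m)) ≈ 18/3.409496 ≈ 5.2794.
floor = 5.
k_max = max(1, 5) = 5.

5


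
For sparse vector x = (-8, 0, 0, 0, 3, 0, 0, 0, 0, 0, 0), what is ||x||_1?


Non-zero entries: [(0, -8), (4, 3)]
Absolute values: [8, 3]
||x||_1 = sum = 11.

11


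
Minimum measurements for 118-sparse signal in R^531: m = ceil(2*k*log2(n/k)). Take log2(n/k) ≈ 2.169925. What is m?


log2(n/k) = log2(531/118) ≈ 2.169925.
2*k*log2(n/k) ≈ 2*118*2.169925 = 512.1023.
m = ceil(512.1023) = 513.

513


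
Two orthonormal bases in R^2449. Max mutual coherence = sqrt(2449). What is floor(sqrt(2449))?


49^2 = 2401 <= 2449 < 2500 = 50^2, so 49 <= sqrt(2449) < 50.
floor(sqrt(2449)) = 49.

49


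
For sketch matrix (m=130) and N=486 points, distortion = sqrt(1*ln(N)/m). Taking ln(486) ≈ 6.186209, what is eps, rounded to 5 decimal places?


ln(486) ≈ 6.186209.
1*ln(N)/m ≈ 1*6.186209/130 ≈ 0.04758622.
eps = sqrt(0.04758622) ≈ 0.2181427 ≈ 0.21814.

0.21814


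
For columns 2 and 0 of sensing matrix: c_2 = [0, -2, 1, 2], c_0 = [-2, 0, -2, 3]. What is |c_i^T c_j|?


Inner product: 0*-2 + -2*0 + 1*-2 + 2*3
Products: [0, 0, -2, 6]
Sum = 4.
|dot| = 4.

4


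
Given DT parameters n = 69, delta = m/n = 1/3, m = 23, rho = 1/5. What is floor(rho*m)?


m = 1/3*69 = 23.
rho = 1/5.
rho*m = 1/5*23 = 4.6.
k = floor(4.6) = 4.

4


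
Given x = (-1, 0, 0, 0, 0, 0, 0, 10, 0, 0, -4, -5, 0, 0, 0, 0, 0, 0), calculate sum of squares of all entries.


Non-zero entries: [(0, -1), (7, 10), (10, -4), (11, -5)]
Squares: [1, 100, 16, 25]
||x||_2^2 = sum = 142.

142


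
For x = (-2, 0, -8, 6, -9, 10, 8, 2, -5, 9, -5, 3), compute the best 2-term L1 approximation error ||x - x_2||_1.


Sorted |x_i| descending: [10, 9, 9, 8, 8, 6, 5, 5, 3, 2, 2, 0]
Keep top 2: [10, 9]
Tail entries: [9, 8, 8, 6, 5, 5, 3, 2, 2, 0]
L1 error = sum of tail = 48.

48


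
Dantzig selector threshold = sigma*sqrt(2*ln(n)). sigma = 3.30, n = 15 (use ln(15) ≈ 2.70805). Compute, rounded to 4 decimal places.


ln(15) ≈ 2.70805.
2*ln(n) ≈ 5.4161.
sqrt(2*ln(n)) ≈ sqrt(5.4161) ≈ 2.327252.
threshold ≈ 3.30*2.327252 = 7.6799316 ≈ 7.6799.

7.6799


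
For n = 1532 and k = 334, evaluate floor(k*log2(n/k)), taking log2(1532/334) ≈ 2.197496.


log2(n/k) = log2(1532/334) ≈ 2.197496.
k*log2(n/k) ≈ 334*2.197496 = 733.963664.
floor(733.963664) = 733.

733


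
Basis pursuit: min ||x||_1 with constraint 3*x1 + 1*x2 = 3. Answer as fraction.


Axis intercepts:
  x1 = 1, x2 = 0: L1 = 1
  x1 = 0, x2 = 3: L1 = 3
x* = (1, 0)
||x*||_1 = 1.

1


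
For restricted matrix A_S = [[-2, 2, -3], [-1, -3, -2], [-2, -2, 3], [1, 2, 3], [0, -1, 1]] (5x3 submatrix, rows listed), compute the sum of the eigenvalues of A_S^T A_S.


Sum of eigenvalues of A_S^T A_S = trace(A_S^T A_S) = sum of squared column norms of A_S.
A_S^T A_S diagonal: [10, 22, 32].
trace = 10 + 22 + 32 = 64.

64


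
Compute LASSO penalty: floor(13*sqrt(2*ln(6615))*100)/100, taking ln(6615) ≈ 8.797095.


ln(6615) ≈ 8.797095.
2*ln(n) ≈ 17.59419.
sqrt(2*ln(n)) ≈ sqrt(17.59419) ≈ 4.194543.
lambda ≈ 13*4.194543 = 54.529059.
floor(lambda*100)/100 = 54.52.

54.52


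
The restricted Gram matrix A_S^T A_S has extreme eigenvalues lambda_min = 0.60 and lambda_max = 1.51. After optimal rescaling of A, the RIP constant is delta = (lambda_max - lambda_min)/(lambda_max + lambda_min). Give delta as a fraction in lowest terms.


lambda_max - lambda_min = 1.51 - 0.60 = 0.91.
lambda_max + lambda_min = 1.51 + 0.60 = 2.11.
delta = 0.91/2.11 = 91/211.

91/211


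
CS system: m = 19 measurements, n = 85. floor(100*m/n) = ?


100*m/n = 100*19/85 ≈ 22.3529.
floor = 22.

22


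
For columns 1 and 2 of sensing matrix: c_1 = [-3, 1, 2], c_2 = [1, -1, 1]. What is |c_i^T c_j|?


Inner product: -3*1 + 1*-1 + 2*1
Products: [-3, -1, 2]
Sum = -2.
|dot| = 2.

2


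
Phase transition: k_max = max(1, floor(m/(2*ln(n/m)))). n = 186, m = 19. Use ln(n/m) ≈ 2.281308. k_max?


n/m = 186/19.
ln(n/m) ≈ 2.281308.
2*ln(n/m) ≈ 4.562616.
m/(2*ln(n/m)) ≈ 19/4.562616 ≈ 4.1643.
floor = 4.
k_max = max(1, 4) = 4.

4


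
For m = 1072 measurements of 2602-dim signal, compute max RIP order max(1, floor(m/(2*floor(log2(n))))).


floor(log2(2602)) = 11.
2*11 = 22.
m/(2*floor(log2(n))) = 1072/22 ≈ 48.7273.
floor = 48.
k = max(1, 48) = 48.

48


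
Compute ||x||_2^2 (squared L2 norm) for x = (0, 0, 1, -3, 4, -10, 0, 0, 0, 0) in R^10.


Non-zero entries: [(2, 1), (3, -3), (4, 4), (5, -10)]
Squares: [1, 9, 16, 100]
||x||_2^2 = sum = 126.

126


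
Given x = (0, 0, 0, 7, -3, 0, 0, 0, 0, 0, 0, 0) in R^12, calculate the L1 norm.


Non-zero entries: [(3, 7), (4, -3)]
Absolute values: [7, 3]
||x||_1 = sum = 10.

10


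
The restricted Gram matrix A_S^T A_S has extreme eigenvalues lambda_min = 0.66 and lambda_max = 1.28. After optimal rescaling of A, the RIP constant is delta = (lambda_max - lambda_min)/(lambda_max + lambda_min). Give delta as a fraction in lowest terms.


lambda_max - lambda_min = 1.28 - 0.66 = 0.62.
lambda_max + lambda_min = 1.28 + 0.66 = 1.94.
delta = 0.62/1.94 = 62/194 = 31/97.

31/97


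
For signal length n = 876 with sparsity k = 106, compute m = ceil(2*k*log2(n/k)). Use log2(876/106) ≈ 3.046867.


log2(n/k) = log2(876/106) ≈ 3.046867.
2*k*log2(n/k) ≈ 2*106*3.046867 = 645.935804.
m = ceil(645.935804) = 646.

646


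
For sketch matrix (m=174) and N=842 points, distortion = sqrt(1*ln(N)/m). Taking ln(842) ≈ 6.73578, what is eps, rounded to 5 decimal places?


ln(842) ≈ 6.73578.
1*ln(N)/m ≈ 1*6.73578/174 ≈ 0.03871138.
eps = sqrt(0.03871138) ≈ 0.1967521 ≈ 0.19675.

0.19675


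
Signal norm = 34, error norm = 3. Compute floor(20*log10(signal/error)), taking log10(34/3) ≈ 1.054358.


||x||/||e|| = 34/3.
log10(34/3) ≈ 1.054358.
20*log10(||x||/||e||) ≈ 20*1.054358 = 21.08716.
floor(21.08716) = 21.

21


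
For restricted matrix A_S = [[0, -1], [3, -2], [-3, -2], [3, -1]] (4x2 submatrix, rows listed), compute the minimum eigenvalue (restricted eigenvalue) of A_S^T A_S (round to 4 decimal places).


A_S^T A_S = [[27, -3], [-3, 10]].
trace = 37.
det = 261.
disc = trace^2 - 4*det = 1369 - 4*261 = 325.
sqrt(325) ≈ 18.027756.
lam_min = (37 - sqrt(325))/2 ≈ (37 - 18.027756)/2 = 9.486122 ≈ 9.4861.

9.4861


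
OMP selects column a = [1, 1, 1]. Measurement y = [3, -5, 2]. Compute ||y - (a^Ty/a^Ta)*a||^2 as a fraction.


a^T a = 3.
a^T y = 0.
coeff = 0/3 = 0.
||r||^2 = 38.

38


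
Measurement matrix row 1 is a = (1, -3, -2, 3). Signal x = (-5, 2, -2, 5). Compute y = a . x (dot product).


Non-zero terms: ['1*-5', '-3*2', '-2*-2', '3*5']
Products: [-5, -6, 4, 15]
y = sum = 8.

8


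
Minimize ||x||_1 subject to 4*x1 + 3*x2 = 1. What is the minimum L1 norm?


Axis intercepts:
  x1 = 1/4, x2 = 0: L1 = 1/4
  x1 = 0, x2 = 1/3: L1 = 1/3
x* = (1/4, 0)
||x*||_1 = 1/4.

1/4


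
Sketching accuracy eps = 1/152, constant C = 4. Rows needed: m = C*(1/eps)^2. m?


1/eps = 152.
(1/eps)^2 = 23104.
m = 4*23104 = 92416.

92416


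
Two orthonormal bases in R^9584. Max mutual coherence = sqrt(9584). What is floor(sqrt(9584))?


97^2 = 9409 <= 9584 < 9604 = 98^2, so 97 <= sqrt(9584) < 98.
floor(sqrt(9584)) = 97.

97


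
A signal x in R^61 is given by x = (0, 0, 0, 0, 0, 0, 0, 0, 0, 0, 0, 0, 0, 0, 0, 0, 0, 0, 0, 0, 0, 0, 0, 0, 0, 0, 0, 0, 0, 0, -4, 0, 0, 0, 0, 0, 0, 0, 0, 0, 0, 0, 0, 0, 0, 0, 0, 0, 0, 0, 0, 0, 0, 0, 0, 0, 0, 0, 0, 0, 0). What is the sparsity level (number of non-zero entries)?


Non-zero positions: [30].
Sparsity = 1.

1


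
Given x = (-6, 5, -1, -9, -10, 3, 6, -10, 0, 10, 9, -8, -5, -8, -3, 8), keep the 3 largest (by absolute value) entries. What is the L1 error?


Sorted |x_i| descending: [10, 10, 10, 9, 9, 8, 8, 8, 6, 6, 5, 5, 3, 3, 1, 0]
Keep top 3: [10, 10, 10]
Tail entries: [9, 9, 8, 8, 8, 6, 6, 5, 5, 3, 3, 1, 0]
L1 error = sum of tail = 71.

71


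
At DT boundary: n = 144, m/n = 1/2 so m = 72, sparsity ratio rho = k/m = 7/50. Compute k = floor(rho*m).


m = 1/2*144 = 72.
rho = 7/50.
rho*m = 7/50*72 = 10.08.
k = floor(10.08) = 10.

10


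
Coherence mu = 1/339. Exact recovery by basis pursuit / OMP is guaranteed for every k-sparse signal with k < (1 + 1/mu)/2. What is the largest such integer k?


1/mu = 339.
1 + 1/mu = 340.
(1 + 1/mu)/2 = 170 is an integer and the inequality is strict, so k_max = 170 - 1 = 169.

169


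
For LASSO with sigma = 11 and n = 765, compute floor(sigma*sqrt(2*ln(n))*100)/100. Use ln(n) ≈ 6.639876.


ln(765) ≈ 6.639876.
2*ln(n) ≈ 13.279752.
sqrt(2*ln(n)) ≈ sqrt(13.279752) ≈ 3.644139.
lambda ≈ 11*3.644139 = 40.085529.
floor(lambda*100)/100 = 40.08.

40.08
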